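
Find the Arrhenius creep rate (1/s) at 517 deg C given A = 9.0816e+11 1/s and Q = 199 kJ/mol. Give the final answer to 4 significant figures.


rate = A * exp(-Q / (R*T))
T = 517 + 273.15 = 790.15 K
rate = 9.0816e+11 * exp(-199e3 / (8.314 * 790.15))
rate = 0.06344 1/s


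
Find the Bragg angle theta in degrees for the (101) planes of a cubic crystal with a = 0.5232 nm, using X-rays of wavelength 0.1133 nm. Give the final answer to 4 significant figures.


d = a / sqrt(h^2+k^2+l^2)
d = 0.5232 / sqrt(2) = 0.369958 nm
lambda = 2*d*sin(theta)  =>  sin(theta) = lambda / (2*d)
sin(theta) = 0.1133 / (2 * 0.369958) = 0.153125
theta = 8.808 deg


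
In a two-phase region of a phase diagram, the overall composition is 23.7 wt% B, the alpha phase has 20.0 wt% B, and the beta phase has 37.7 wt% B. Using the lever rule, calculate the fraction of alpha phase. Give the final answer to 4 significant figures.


f_alpha = (C_beta - C0) / (C_beta - C_alpha)
f_alpha = (37.7 - 23.7) / (37.7 - 20.0)
f_alpha = 0.791


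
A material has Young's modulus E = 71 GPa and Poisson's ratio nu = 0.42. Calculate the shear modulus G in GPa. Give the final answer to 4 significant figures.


G = E / (2*(1+nu))
G = 71 / (2*(1+0.42))
G = 25 GPa


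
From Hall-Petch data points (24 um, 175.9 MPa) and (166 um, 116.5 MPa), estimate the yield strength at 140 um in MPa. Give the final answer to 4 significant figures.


sigma_y = sigma0 + k / sqrt(d)
1/sqrt(d1) = 1/sqrt(2.4e-05) = 204.124;  1/sqrt(d2) = 77.6151
k = (sigma1 - sigma2) / (1/sqrt(d1) - 1/sqrt(d2)) = (175.9 - 116.5) / (204.124 - 77.6151) = 0.469531 MPa*m^0.5
sigma0 = sigma1 - k/sqrt(d1) = 175.9 - 0.469531*204.124 = 80.0573 MPa
sigma_y(d3) = 80.0573 + 0.469531 / sqrt(1.4e-04) = 119.7 MPa


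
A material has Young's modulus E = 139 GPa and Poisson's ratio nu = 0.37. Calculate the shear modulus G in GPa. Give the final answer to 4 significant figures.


G = E / (2*(1+nu))
G = 139 / (2*(1+0.37))
G = 50.73 GPa


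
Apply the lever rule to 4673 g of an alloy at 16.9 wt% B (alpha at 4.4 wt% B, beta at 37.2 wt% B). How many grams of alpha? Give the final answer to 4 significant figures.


f_alpha = (C_beta - C0) / (C_beta - C_alpha)
f_alpha = (37.2 - 16.9) / (37.2 - 4.4) = 0.618902
m_alpha = f_alpha * m_total = 0.618902 * 4673 = 2892 g


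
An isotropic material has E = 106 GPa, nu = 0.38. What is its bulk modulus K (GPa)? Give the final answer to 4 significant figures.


K = E / (3*(1-2*nu))
K = 106 / (3*(1-2*0.38))
K = 147.2 GPa


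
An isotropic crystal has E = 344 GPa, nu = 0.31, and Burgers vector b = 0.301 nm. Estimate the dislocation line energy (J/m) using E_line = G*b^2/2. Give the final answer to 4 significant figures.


Step 1: G = E / (2*(1+nu))
G = 344 / (2*(1+0.31)) = 131.298 GPa = 1.31298e+11 Pa
Step 2: E_line = G*b^2/2
b = 0.301 nm = 3.01e-10 m
E_line = 0.5 * 1.31298e+11 * (3.01e-10)^2 = 5.948e-09 J/m


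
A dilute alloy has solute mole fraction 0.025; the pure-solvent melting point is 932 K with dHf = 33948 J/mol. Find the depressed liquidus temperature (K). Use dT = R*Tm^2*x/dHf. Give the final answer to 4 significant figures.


dT = R*Tm^2*x / dHf
dT = 8.314 * 932^2 * 0.025 / 33948
dT = 5.31824 K
T_new = 932 - 5.31824 = 926.7 K


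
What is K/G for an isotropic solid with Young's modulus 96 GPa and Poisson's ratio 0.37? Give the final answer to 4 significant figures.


G = E / (2*(1+nu))
G = 96 / (2*(1+0.37)) = 35.0365 GPa
K = E / (3*(1-2*nu))
K = 96 / (3*(1-2*0.37)) = 123.077 GPa
K/G = 123.077 / 35.0365 = 3.513


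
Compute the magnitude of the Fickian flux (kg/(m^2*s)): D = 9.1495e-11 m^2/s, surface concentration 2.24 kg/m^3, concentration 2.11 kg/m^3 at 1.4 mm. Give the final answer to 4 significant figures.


J = -D * (dC/dx) = D * (C1 - C2) / dx
J = 9.1495e-11 * (2.24 - 2.11) / 1.4e-03
J = 8.496e-09 kg/(m^2*s)


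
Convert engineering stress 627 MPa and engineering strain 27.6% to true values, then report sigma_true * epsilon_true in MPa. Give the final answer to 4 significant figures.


sigma_true = sigma_eng * (1 + epsilon_eng)
sigma_true = 627 * (1 + 0.276) = 800.052 MPa
epsilon_true = ln(1 + epsilon_eng)
epsilon_true = ln(1 + 0.276) = 0.24373
sigma_true * epsilon_true = 800.052 * 0.24373 = 195 MPa


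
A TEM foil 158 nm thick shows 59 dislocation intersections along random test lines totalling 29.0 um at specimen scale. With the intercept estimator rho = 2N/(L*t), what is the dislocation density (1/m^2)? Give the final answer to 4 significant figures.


rho = 2N / (L * t)
L = 29.0 um = 2.9e-05 m, t = 158 nm = 1.58e-07 m
rho = 2 * 59 / (2.9e-05 * 1.58e-07)
rho = 2.575e+13 1/m^2


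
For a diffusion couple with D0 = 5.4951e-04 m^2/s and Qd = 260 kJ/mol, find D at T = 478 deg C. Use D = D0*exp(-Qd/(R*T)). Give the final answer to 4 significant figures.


D = D0 * exp(-Qd / (R*T))
T = 751.15 K
D = 5.4951e-04 * exp(-260e3 / (8.314 * 751.15))
D = 4.561e-22 m^2/s


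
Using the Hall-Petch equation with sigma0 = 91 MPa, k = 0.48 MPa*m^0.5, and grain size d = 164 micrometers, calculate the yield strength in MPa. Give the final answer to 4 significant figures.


sigma_y = sigma0 + k / sqrt(d)
d = 164 um = 1.64e-04 m
sigma_y = 91 + 0.48 / sqrt(1.64e-04)
sigma_y = 128.5 MPa


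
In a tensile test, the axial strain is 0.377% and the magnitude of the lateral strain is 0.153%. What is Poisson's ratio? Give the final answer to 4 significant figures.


nu = -epsilon_lat / epsilon_axial
Lateral strain is contraction (negative), so using magnitudes:
nu = 0.153 / 0.377
nu = 0.4058


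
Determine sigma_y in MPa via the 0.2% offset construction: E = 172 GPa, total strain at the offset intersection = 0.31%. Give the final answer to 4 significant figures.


Offset strain = 0.002
Elastic strain at yield = total_strain - offset = 3.1e-03 - 0.002 = 1.1e-03
sigma_y = E * elastic_strain = 172000 * 1.1e-03
sigma_y = 189.2 MPa


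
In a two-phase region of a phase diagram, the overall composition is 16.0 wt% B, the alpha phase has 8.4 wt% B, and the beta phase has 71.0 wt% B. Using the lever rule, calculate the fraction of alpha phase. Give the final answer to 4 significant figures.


f_alpha = (C_beta - C0) / (C_beta - C_alpha)
f_alpha = (71.0 - 16.0) / (71.0 - 8.4)
f_alpha = 0.8786


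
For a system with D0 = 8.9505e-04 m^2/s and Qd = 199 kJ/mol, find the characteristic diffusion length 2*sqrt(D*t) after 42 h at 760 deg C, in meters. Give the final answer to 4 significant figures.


Step 1: D = D0 * exp(-Qd/(R*T))
T = 1033.15 K
D = 8.9505e-04 * exp(-199e3 / (8.314 * 1033.15)) = 7.76816e-14 m^2/s
Step 2: L = 2*sqrt(D*t)
t = 42 h = 151200 s
L = 2*sqrt(7.76816e-14 * 151200) = 2.168e-04 m


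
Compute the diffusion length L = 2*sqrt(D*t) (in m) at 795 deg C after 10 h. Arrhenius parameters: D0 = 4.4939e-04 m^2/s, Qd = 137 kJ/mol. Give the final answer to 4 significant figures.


Step 1: D = D0 * exp(-Qd/(R*T))
T = 1068.15 K
D = 4.4939e-04 * exp(-137e3 / (8.314 * 1068.15)) = 8.97039e-11 m^2/s
Step 2: L = 2*sqrt(D*t)
t = 10 h = 36000 s
L = 2*sqrt(8.97039e-11 * 36000) = 3.594e-03 m


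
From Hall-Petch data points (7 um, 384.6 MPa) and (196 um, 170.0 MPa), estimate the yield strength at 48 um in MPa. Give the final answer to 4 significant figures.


sigma_y = sigma0 + k / sqrt(d)
1/sqrt(d1) = 1/sqrt(7e-06) = 377.964;  1/sqrt(d2) = 71.4286
k = (sigma1 - sigma2) / (1/sqrt(d1) - 1/sqrt(d2)) = (384.6 - 170.0) / (377.964 - 71.4286) = 0.700081 MPa*m^0.5
sigma0 = sigma1 - k/sqrt(d1) = 384.6 - 0.700081*377.964 = 119.994 MPa
sigma_y(d3) = 119.994 + 0.700081 / sqrt(4.8e-05) = 221 MPa


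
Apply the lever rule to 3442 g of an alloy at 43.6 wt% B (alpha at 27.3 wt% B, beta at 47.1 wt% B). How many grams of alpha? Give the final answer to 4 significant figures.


f_alpha = (C_beta - C0) / (C_beta - C_alpha)
f_alpha = (47.1 - 43.6) / (47.1 - 27.3) = 0.176768
m_alpha = f_alpha * m_total = 0.176768 * 3442 = 608.4 g


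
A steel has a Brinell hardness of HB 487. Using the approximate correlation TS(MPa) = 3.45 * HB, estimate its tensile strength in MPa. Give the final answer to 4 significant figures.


TS (MPa) = 3.45 * HB
TS = 3.45 * 487
TS = 1680 MPa


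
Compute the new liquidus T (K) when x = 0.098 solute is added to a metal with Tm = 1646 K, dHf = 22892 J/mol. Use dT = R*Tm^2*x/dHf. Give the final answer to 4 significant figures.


dT = R*Tm^2*x / dHf
dT = 8.314 * 1646^2 * 0.098 / 22892
dT = 96.43 K
T_new = 1646 - 96.43 = 1550 K


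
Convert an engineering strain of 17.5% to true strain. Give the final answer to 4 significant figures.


epsilon_true = ln(1 + epsilon_eng)
epsilon_true = ln(1 + 0.175)
epsilon_true = 0.1613


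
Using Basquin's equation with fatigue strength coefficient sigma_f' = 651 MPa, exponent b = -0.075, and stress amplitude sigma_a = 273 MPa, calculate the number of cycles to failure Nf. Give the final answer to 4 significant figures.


sigma_a = sigma_f' * (2*Nf)^b
2*Nf = (sigma_a / sigma_f')^(1/b)
2*Nf = (273 / 651)^(1/-0.075)
2*Nf = 107707
Nf = 53850 cycles


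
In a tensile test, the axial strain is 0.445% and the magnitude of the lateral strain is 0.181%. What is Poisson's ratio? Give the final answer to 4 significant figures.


nu = -epsilon_lat / epsilon_axial
Lateral strain is contraction (negative), so using magnitudes:
nu = 0.181 / 0.445
nu = 0.4067


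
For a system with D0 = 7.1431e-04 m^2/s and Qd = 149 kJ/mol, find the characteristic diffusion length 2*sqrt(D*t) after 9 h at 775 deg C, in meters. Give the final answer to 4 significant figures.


Step 1: D = D0 * exp(-Qd/(R*T))
T = 1048.15 K
D = 7.1431e-04 * exp(-149e3 / (8.314 * 1048.15)) = 2.68035e-11 m^2/s
Step 2: L = 2*sqrt(D*t)
t = 9 h = 32400 s
L = 2*sqrt(2.68035e-11 * 32400) = 1.864e-03 m


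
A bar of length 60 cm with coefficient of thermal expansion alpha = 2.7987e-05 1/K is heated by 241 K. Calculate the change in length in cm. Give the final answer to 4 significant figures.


dL = L0 * alpha * dT
dL = 60 * 2.7987e-05 * 241
dL = 0.4047 cm


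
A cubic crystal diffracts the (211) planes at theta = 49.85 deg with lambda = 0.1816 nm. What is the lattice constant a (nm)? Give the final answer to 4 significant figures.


d = lambda / (2*sin(theta))
d = 0.1816 / (2*sin(49.85 deg))
d = 0.118792 nm
a = d * sqrt(h^2+k^2+l^2) = 0.118792 * sqrt(6)
a = 0.291 nm


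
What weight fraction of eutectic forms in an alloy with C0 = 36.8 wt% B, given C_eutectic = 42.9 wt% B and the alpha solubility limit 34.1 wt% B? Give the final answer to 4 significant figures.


f_primary = (C_e - C0) / (C_e - C_alpha_max)
f_primary = (42.9 - 36.8) / (42.9 - 34.1)
f_primary = 0.693182
f_eutectic = 1 - 0.693182 = 0.3068


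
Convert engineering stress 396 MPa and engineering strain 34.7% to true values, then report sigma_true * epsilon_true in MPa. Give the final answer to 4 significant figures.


sigma_true = sigma_eng * (1 + epsilon_eng)
sigma_true = 396 * (1 + 0.347) = 533.412 MPa
epsilon_true = ln(1 + epsilon_eng)
epsilon_true = ln(1 + 0.347) = 0.29788
sigma_true * epsilon_true = 533.412 * 0.29788 = 158.9 MPa


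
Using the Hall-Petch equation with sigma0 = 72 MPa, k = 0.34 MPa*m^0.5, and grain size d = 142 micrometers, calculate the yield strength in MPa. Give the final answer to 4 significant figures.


sigma_y = sigma0 + k / sqrt(d)
d = 142 um = 1.42e-04 m
sigma_y = 72 + 0.34 / sqrt(1.42e-04)
sigma_y = 100.5 MPa


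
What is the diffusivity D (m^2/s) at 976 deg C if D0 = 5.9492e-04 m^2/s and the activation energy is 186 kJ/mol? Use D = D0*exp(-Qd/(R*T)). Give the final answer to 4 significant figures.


D = D0 * exp(-Qd / (R*T))
T = 1249.15 K
D = 5.9492e-04 * exp(-186e3 / (8.314 * 1249.15))
D = 9.917e-12 m^2/s


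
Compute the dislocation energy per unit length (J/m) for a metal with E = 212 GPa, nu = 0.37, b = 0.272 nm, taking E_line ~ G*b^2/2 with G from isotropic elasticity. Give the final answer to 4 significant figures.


Step 1: G = E / (2*(1+nu))
G = 212 / (2*(1+0.37)) = 77.3723 GPa = 7.73723e+10 Pa
Step 2: E_line = G*b^2/2
b = 0.272 nm = 2.72e-10 m
E_line = 0.5 * 7.73723e+10 * (2.72e-10)^2 = 2.862e-09 J/m


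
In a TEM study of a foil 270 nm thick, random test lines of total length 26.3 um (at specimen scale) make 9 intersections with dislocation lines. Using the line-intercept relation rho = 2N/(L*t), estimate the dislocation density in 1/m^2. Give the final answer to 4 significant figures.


rho = 2N / (L * t)
L = 26.3 um = 2.63e-05 m, t = 270 nm = 2.7e-07 m
rho = 2 * 9 / (2.63e-05 * 2.7e-07)
rho = 2.535e+12 1/m^2


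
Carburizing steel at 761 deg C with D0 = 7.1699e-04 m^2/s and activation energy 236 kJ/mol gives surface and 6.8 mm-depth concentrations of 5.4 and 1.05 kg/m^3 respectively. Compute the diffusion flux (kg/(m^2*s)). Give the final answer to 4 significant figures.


Step 1: D = D0 * exp(-Qd/(R*T))
T = 761 + 273.15 = 1034.15 K
D = 7.1699e-04 * exp(-236e3 / (8.314 * 1034.15)) = 8.60569e-16 m^2/s
Step 2: J = D * (C1 - C2) / dx
J = 8.60569e-16 * (5.4 - 1.05) / 6.8e-03
J = 5.505e-13 kg/(m^2*s)


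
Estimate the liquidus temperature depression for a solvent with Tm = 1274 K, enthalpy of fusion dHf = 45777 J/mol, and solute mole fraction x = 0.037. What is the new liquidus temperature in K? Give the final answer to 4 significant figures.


dT = R*Tm^2*x / dHf
dT = 8.314 * 1274^2 * 0.037 / 45777
dT = 10.9069 K
T_new = 1274 - 10.9069 = 1263 K


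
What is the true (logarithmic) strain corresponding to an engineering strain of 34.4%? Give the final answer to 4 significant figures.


epsilon_true = ln(1 + epsilon_eng)
epsilon_true = ln(1 + 0.344)
epsilon_true = 0.2957


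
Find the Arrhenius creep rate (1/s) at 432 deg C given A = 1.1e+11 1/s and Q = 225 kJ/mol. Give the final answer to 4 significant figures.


rate = A * exp(-Q / (R*T))
T = 432 + 273.15 = 705.15 K
rate = 1.1e+11 * exp(-225e3 / (8.314 * 705.15))
rate = 2.364e-06 1/s


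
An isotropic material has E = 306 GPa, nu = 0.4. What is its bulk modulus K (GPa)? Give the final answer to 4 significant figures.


K = E / (3*(1-2*nu))
K = 306 / (3*(1-2*0.4))
K = 510 GPa


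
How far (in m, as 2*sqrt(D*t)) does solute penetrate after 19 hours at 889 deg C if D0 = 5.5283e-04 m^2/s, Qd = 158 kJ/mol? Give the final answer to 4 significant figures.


Step 1: D = D0 * exp(-Qd/(R*T))
T = 1162.15 K
D = 5.5283e-04 * exp(-158e3 / (8.314 * 1162.15)) = 4.373e-11 m^2/s
Step 2: L = 2*sqrt(D*t)
t = 19 h = 68400 s
L = 2*sqrt(4.373e-11 * 68400) = 3.459e-03 m


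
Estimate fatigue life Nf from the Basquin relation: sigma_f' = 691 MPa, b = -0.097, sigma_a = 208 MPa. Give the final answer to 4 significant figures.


sigma_a = sigma_f' * (2*Nf)^b
2*Nf = (sigma_a / sigma_f')^(1/b)
2*Nf = (208 / 691)^(1/-0.097)
2*Nf = 237361
Nf = 118700 cycles


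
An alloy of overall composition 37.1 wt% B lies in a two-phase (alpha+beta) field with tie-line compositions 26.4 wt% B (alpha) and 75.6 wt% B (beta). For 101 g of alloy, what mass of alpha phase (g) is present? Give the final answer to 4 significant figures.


f_alpha = (C_beta - C0) / (C_beta - C_alpha)
f_alpha = (75.6 - 37.1) / (75.6 - 26.4) = 0.78252
m_alpha = f_alpha * m_total = 0.78252 * 101 = 79.03 g


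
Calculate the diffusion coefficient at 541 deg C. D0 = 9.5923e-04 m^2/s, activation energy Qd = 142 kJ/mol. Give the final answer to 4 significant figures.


D = D0 * exp(-Qd / (R*T))
T = 814.15 K
D = 9.5923e-04 * exp(-142e3 / (8.314 * 814.15))
D = 7.432e-13 m^2/s


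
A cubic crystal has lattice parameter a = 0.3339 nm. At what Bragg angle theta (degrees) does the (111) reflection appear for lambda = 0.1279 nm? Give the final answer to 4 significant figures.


d = a / sqrt(h^2+k^2+l^2)
d = 0.3339 / sqrt(3) = 0.192777 nm
lambda = 2*d*sin(theta)  =>  sin(theta) = lambda / (2*d)
sin(theta) = 0.1279 / (2 * 0.192777) = 0.33173
theta = 19.37 deg


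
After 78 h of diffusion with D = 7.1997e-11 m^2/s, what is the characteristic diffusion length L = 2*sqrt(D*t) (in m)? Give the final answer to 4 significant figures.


t = 78 hr = 280800 s
Diffusion length = 2*sqrt(D*t)
= 2*sqrt(7.1997e-11 * 280800)
= 8.993e-03 m


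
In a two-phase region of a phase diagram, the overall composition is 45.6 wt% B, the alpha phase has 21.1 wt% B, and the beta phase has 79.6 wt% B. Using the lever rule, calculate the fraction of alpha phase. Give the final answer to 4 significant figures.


f_alpha = (C_beta - C0) / (C_beta - C_alpha)
f_alpha = (79.6 - 45.6) / (79.6 - 21.1)
f_alpha = 0.5812


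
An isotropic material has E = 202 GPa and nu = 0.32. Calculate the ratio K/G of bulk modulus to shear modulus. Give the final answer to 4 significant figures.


G = E / (2*(1+nu))
G = 202 / (2*(1+0.32)) = 76.5152 GPa
K = E / (3*(1-2*nu))
K = 202 / (3*(1-2*0.32)) = 187.037 GPa
K/G = 187.037 / 76.5152 = 2.444


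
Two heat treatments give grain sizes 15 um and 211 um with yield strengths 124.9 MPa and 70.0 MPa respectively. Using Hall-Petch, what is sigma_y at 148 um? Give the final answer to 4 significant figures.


sigma_y = sigma0 + k / sqrt(d)
1/sqrt(d1) = 1/sqrt(1.5e-05) = 258.199;  1/sqrt(d2) = 68.8428
k = (sigma1 - sigma2) / (1/sqrt(d1) - 1/sqrt(d2)) = (124.9 - 70.0) / (258.199 - 68.8428) = 0.28993 MPa*m^0.5
sigma0 = sigma1 - k/sqrt(d1) = 124.9 - 0.28993*258.199 = 50.0404 MPa
sigma_y(d3) = 50.0404 + 0.28993 / sqrt(1.48e-04) = 73.87 MPa


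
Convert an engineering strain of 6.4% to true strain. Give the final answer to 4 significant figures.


epsilon_true = ln(1 + epsilon_eng)
epsilon_true = ln(1 + 0.064)
epsilon_true = 0.06204


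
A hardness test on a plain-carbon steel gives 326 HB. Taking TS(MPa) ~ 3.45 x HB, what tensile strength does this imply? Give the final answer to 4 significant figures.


TS (MPa) = 3.45 * HB
TS = 3.45 * 326
TS = 1125 MPa


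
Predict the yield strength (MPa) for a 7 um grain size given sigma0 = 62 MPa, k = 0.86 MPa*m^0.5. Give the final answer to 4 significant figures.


sigma_y = sigma0 + k / sqrt(d)
d = 7 um = 7e-06 m
sigma_y = 62 + 0.86 / sqrt(7e-06)
sigma_y = 387 MPa


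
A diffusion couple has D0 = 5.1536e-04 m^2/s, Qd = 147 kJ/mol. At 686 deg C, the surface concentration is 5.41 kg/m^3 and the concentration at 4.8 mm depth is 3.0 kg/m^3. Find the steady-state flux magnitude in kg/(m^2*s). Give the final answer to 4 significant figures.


Step 1: D = D0 * exp(-Qd/(R*T))
T = 686 + 273.15 = 959.15 K
D = 5.1536e-04 * exp(-147e3 / (8.314 * 959.15)) = 5.08515e-12 m^2/s
Step 2: J = D * (C1 - C2) / dx
J = 5.08515e-12 * (5.41 - 3.0) / 4.8e-03
J = 2.553e-09 kg/(m^2*s)


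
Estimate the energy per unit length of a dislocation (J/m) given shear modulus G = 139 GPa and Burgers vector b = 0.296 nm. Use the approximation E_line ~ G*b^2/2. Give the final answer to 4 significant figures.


E = G*b^2/2
b = 0.296 nm = 2.96e-10 m
G = 139 GPa = 1.39e+11 Pa
E = 0.5 * 1.39e+11 * (2.96e-10)^2
E = 6.089e-09 J/m


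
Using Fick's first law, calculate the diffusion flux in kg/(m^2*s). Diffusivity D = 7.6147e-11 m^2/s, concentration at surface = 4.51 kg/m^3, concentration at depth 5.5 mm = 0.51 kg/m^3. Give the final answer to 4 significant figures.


J = -D * (dC/dx) = D * (C1 - C2) / dx
J = 7.6147e-11 * (4.51 - 0.51) / 5.5e-03
J = 5.538e-08 kg/(m^2*s)


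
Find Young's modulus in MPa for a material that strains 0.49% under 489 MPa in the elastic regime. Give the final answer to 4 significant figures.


E = sigma / epsilon
epsilon = 0.49% = 4.9e-03
E = 489 / 4.9e-03
E = 99800 MPa


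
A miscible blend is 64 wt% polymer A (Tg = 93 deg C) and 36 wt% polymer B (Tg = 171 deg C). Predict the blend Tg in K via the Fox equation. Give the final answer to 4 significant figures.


1/Tg = w1/Tg1 + w2/Tg2 (in Kelvin)
Tg1 = 366.15 K, Tg2 = 444.15 K
1/Tg = 0.64/366.15 + 0.36/444.15
Tg = 390.9 K


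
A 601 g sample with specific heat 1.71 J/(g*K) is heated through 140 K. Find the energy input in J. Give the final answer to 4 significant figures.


Q = m * cp * dT
Q = 601 * 1.71 * 140
Q = 143900 J


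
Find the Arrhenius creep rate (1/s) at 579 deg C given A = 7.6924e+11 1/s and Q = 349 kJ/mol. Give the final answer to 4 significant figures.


rate = A * exp(-Q / (R*T))
T = 579 + 273.15 = 852.15 K
rate = 7.6924e+11 * exp(-349e3 / (8.314 * 852.15))
rate = 3.108e-10 1/s


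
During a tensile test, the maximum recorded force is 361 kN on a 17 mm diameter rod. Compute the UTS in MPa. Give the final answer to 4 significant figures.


A0 = pi*(d/2)^2 = pi*(17/2)^2 = 226.98 mm^2
UTS = F_max / A0 = 361*1000 / 226.98
UTS = 1590 MPa


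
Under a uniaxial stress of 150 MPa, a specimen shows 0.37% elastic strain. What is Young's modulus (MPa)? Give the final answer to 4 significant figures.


E = sigma / epsilon
epsilon = 0.37% = 3.7e-03
E = 150 / 3.7e-03
E = 40540 MPa


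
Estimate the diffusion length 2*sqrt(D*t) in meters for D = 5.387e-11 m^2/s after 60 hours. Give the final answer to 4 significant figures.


t = 60 hr = 216000 s
Diffusion length = 2*sqrt(D*t)
= 2*sqrt(5.387e-11 * 216000)
= 6.822e-03 m


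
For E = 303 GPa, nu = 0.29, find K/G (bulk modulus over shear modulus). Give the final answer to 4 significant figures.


G = E / (2*(1+nu))
G = 303 / (2*(1+0.29)) = 117.442 GPa
K = E / (3*(1-2*nu))
K = 303 / (3*(1-2*0.29)) = 240.476 GPa
K/G = 240.476 / 117.442 = 2.048


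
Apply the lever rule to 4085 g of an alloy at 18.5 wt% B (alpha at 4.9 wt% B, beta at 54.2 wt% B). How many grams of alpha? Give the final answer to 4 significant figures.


f_alpha = (C_beta - C0) / (C_beta - C_alpha)
f_alpha = (54.2 - 18.5) / (54.2 - 4.9) = 0.724138
m_alpha = f_alpha * m_total = 0.724138 * 4085 = 2958 g


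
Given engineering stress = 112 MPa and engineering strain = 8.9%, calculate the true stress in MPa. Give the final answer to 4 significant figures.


sigma_true = sigma_eng * (1 + epsilon_eng)
sigma_true = 112 * (1 + 0.089)
sigma_true = 122 MPa


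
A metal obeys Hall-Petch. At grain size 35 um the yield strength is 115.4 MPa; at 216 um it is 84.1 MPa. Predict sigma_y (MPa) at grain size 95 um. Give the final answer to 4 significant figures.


sigma_y = sigma0 + k / sqrt(d)
1/sqrt(d1) = 1/sqrt(3.5e-05) = 169.031;  1/sqrt(d2) = 68.0414
k = (sigma1 - sigma2) / (1/sqrt(d1) - 1/sqrt(d2)) = (115.4 - 84.1) / (169.031 - 68.0414) = 0.309933 MPa*m^0.5
sigma0 = sigma1 - k/sqrt(d1) = 115.4 - 0.309933*169.031 = 63.0117 MPa
sigma_y(d3) = 63.0117 + 0.309933 / sqrt(9.5e-05) = 94.81 MPa


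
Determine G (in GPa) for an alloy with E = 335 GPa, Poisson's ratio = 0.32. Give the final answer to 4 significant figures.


G = E / (2*(1+nu))
G = 335 / (2*(1+0.32))
G = 126.9 GPa


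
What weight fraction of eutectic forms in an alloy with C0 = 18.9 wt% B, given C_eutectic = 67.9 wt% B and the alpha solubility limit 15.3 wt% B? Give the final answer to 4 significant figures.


f_primary = (C_e - C0) / (C_e - C_alpha_max)
f_primary = (67.9 - 18.9) / (67.9 - 15.3)
f_primary = 0.931559
f_eutectic = 1 - 0.931559 = 0.06844


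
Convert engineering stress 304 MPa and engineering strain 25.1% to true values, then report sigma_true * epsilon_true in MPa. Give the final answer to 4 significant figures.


sigma_true = sigma_eng * (1 + epsilon_eng)
sigma_true = 304 * (1 + 0.251) = 380.304 MPa
epsilon_true = ln(1 + epsilon_eng)
epsilon_true = ln(1 + 0.251) = 0.223943
sigma_true * epsilon_true = 380.304 * 0.223943 = 85.17 MPa


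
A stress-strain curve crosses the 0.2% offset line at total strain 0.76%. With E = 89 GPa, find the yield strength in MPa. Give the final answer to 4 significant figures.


Offset strain = 0.002
Elastic strain at yield = total_strain - offset = 7.6e-03 - 0.002 = 5.6e-03
sigma_y = E * elastic_strain = 89000 * 5.6e-03
sigma_y = 498.4 MPa


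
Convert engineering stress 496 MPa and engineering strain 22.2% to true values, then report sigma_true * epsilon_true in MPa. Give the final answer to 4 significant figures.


sigma_true = sigma_eng * (1 + epsilon_eng)
sigma_true = 496 * (1 + 0.222) = 606.112 MPa
epsilon_true = ln(1 + epsilon_eng)
epsilon_true = ln(1 + 0.222) = 0.200489
sigma_true * epsilon_true = 606.112 * 0.200489 = 121.5 MPa


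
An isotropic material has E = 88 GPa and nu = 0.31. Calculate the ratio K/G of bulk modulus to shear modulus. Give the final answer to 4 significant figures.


G = E / (2*(1+nu))
G = 88 / (2*(1+0.31)) = 33.5878 GPa
K = E / (3*(1-2*nu))
K = 88 / (3*(1-2*0.31)) = 77.193 GPa
K/G = 77.193 / 33.5878 = 2.298


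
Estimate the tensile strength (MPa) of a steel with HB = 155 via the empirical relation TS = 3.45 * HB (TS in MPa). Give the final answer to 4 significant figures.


TS (MPa) = 3.45 * HB
TS = 3.45 * 155
TS = 534.8 MPa


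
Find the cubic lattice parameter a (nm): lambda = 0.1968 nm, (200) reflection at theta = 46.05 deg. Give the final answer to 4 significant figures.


d = lambda / (2*sin(theta))
d = 0.1968 / (2*sin(46.05 deg))
d = 0.136677 nm
a = d * sqrt(h^2+k^2+l^2) = 0.136677 * sqrt(4)
a = 0.2734 nm


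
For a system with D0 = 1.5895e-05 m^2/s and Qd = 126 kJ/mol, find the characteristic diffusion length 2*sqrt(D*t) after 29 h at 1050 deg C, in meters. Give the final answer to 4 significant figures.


Step 1: D = D0 * exp(-Qd/(R*T))
T = 1323.15 K
D = 1.5895e-05 * exp(-126e3 / (8.314 * 1323.15)) = 1.68623e-10 m^2/s
Step 2: L = 2*sqrt(D*t)
t = 29 h = 104400 s
L = 2*sqrt(1.68623e-10 * 104400) = 8.391e-03 m


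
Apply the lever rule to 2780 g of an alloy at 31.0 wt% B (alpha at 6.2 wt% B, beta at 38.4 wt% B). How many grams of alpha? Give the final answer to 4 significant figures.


f_alpha = (C_beta - C0) / (C_beta - C_alpha)
f_alpha = (38.4 - 31.0) / (38.4 - 6.2) = 0.229814
m_alpha = f_alpha * m_total = 0.229814 * 2780 = 638.9 g


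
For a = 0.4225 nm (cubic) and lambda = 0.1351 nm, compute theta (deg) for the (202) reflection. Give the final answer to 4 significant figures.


d = a / sqrt(h^2+k^2+l^2)
d = 0.4225 / sqrt(8) = 0.149376 nm
lambda = 2*d*sin(theta)  =>  sin(theta) = lambda / (2*d)
sin(theta) = 0.1351 / (2 * 0.149376) = 0.452214
theta = 26.89 deg


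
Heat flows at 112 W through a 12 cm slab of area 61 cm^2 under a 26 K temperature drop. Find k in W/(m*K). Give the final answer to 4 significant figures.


k = Q*L / (A*dT)
L = 0.12 m, A = 6.1e-03 m^2
k = 112 * 0.12 / (6.1e-03 * 26)
k = 84.74 W/(m*K)


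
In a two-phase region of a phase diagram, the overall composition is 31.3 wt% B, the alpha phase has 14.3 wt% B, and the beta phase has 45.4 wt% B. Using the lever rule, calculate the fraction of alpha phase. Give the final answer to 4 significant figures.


f_alpha = (C_beta - C0) / (C_beta - C_alpha)
f_alpha = (45.4 - 31.3) / (45.4 - 14.3)
f_alpha = 0.4534


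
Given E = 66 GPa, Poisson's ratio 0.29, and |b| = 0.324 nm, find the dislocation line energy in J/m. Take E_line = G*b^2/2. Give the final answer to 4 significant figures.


Step 1: G = E / (2*(1+nu))
G = 66 / (2*(1+0.29)) = 25.5814 GPa = 2.55814e+10 Pa
Step 2: E_line = G*b^2/2
b = 0.324 nm = 3.24e-10 m
E_line = 0.5 * 2.55814e+10 * (3.24e-10)^2 = 1.343e-09 J/m


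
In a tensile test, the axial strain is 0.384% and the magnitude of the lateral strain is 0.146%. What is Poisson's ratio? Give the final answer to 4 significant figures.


nu = -epsilon_lat / epsilon_axial
Lateral strain is contraction (negative), so using magnitudes:
nu = 0.146 / 0.384
nu = 0.3802


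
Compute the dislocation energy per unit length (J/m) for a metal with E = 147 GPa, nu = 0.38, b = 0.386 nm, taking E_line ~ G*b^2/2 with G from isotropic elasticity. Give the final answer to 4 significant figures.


Step 1: G = E / (2*(1+nu))
G = 147 / (2*(1+0.38)) = 53.2609 GPa = 5.32609e+10 Pa
Step 2: E_line = G*b^2/2
b = 0.386 nm = 3.86e-10 m
E_line = 0.5 * 5.32609e+10 * (3.86e-10)^2 = 3.968e-09 J/m


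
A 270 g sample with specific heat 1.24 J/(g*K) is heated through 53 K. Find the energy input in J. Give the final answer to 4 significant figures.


Q = m * cp * dT
Q = 270 * 1.24 * 53
Q = 17740 J


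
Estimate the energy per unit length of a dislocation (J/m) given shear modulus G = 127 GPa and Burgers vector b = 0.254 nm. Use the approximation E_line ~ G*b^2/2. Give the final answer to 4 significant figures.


E = G*b^2/2
b = 0.254 nm = 2.54e-10 m
G = 127 GPa = 1.27e+11 Pa
E = 0.5 * 1.27e+11 * (2.54e-10)^2
E = 4.097e-09 J/m


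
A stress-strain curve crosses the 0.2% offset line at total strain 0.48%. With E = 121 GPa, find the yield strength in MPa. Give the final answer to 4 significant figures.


Offset strain = 0.002
Elastic strain at yield = total_strain - offset = 4.8e-03 - 0.002 = 2.8e-03
sigma_y = E * elastic_strain = 121000 * 2.8e-03
sigma_y = 338.8 MPa


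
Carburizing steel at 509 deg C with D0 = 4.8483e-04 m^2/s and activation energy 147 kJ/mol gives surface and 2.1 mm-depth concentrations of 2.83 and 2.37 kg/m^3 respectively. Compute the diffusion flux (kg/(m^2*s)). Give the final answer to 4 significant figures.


Step 1: D = D0 * exp(-Qd/(R*T))
T = 509 + 273.15 = 782.15 K
D = 4.8483e-04 * exp(-147e3 / (8.314 * 782.15)) = 7.38031e-14 m^2/s
Step 2: J = D * (C1 - C2) / dx
J = 7.38031e-14 * (2.83 - 2.37) / 2.1e-03
J = 1.617e-11 kg/(m^2*s)


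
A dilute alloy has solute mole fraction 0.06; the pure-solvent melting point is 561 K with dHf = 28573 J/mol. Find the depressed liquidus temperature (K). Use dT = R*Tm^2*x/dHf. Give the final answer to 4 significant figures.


dT = R*Tm^2*x / dHf
dT = 8.314 * 561^2 * 0.06 / 28573
dT = 5.49454 K
T_new = 561 - 5.49454 = 555.5 K


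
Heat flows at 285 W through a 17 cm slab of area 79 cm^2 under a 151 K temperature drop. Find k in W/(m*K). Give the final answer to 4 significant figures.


k = Q*L / (A*dT)
L = 0.17 m, A = 7.9e-03 m^2
k = 285 * 0.17 / (7.9e-03 * 151)
k = 40.62 W/(m*K)


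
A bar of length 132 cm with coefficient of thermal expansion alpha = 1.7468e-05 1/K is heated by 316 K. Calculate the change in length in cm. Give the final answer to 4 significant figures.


dL = L0 * alpha * dT
dL = 132 * 1.7468e-05 * 316
dL = 0.7286 cm


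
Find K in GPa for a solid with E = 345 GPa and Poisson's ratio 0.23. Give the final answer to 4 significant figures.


K = E / (3*(1-2*nu))
K = 345 / (3*(1-2*0.23))
K = 213 GPa


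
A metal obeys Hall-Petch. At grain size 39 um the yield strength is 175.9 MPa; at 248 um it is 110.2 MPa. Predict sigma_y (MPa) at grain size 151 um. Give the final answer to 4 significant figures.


sigma_y = sigma0 + k / sqrt(d)
1/sqrt(d1) = 1/sqrt(3.9e-05) = 160.128;  1/sqrt(d2) = 63.5001
k = (sigma1 - sigma2) / (1/sqrt(d1) - 1/sqrt(d2)) = (175.9 - 110.2) / (160.128 - 63.5001) = 0.679927 MPa*m^0.5
sigma0 = sigma1 - k/sqrt(d1) = 175.9 - 0.679927*160.128 = 67.0246 MPa
sigma_y(d3) = 67.0246 + 0.679927 / sqrt(1.51e-04) = 122.4 MPa


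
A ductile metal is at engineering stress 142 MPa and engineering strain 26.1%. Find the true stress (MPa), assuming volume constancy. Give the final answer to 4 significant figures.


sigma_true = sigma_eng * (1 + epsilon_eng)
sigma_true = 142 * (1 + 0.261)
sigma_true = 179.1 MPa


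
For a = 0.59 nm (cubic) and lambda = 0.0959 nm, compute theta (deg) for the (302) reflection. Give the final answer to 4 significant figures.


d = a / sqrt(h^2+k^2+l^2)
d = 0.59 / sqrt(13) = 0.163637 nm
lambda = 2*d*sin(theta)  =>  sin(theta) = lambda / (2*d)
sin(theta) = 0.0959 / (2 * 0.163637) = 0.293027
theta = 17.04 deg


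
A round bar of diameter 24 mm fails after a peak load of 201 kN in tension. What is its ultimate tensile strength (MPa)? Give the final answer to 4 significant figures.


A0 = pi*(d/2)^2 = pi*(24/2)^2 = 452.389 mm^2
UTS = F_max / A0 = 201*1000 / 452.389
UTS = 444.3 MPa


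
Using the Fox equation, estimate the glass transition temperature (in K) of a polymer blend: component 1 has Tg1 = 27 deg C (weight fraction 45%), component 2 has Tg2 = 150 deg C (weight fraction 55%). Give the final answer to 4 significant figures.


1/Tg = w1/Tg1 + w2/Tg2 (in Kelvin)
Tg1 = 300.15 K, Tg2 = 423.15 K
1/Tg = 0.45/300.15 + 0.55/423.15
Tg = 357.3 K


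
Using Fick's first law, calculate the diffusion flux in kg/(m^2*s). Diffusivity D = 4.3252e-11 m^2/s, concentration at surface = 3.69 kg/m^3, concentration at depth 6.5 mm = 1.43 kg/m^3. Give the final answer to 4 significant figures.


J = -D * (dC/dx) = D * (C1 - C2) / dx
J = 4.3252e-11 * (3.69 - 1.43) / 6.5e-03
J = 1.504e-08 kg/(m^2*s)


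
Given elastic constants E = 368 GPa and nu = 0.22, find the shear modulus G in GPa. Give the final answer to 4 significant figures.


G = E / (2*(1+nu))
G = 368 / (2*(1+0.22))
G = 150.8 GPa


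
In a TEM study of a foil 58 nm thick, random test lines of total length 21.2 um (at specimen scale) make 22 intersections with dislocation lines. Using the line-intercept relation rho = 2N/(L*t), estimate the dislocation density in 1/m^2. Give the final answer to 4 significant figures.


rho = 2N / (L * t)
L = 21.2 um = 2.12e-05 m, t = 58 nm = 5.8e-08 m
rho = 2 * 22 / (2.12e-05 * 5.8e-08)
rho = 3.578e+13 1/m^2


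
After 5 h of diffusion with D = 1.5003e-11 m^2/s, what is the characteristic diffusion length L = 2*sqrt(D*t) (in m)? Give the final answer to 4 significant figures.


t = 5 hr = 18000 s
Diffusion length = 2*sqrt(D*t)
= 2*sqrt(1.5003e-11 * 18000)
= 1.039e-03 m


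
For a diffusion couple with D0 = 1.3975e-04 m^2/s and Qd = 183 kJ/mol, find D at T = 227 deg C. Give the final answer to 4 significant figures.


D = D0 * exp(-Qd / (R*T))
T = 500.15 K
D = 1.3975e-04 * exp(-183e3 / (8.314 * 500.15))
D = 1.078e-23 m^2/s


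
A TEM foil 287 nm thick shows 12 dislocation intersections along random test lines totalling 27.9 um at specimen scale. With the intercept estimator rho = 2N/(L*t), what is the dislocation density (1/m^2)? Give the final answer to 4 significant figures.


rho = 2N / (L * t)
L = 27.9 um = 2.79e-05 m, t = 287 nm = 2.87e-07 m
rho = 2 * 12 / (2.79e-05 * 2.87e-07)
rho = 2.997e+12 1/m^2


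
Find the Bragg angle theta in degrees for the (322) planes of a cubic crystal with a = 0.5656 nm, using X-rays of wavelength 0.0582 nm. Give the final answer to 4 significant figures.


d = a / sqrt(h^2+k^2+l^2)
d = 0.5656 / sqrt(17) = 0.137178 nm
lambda = 2*d*sin(theta)  =>  sin(theta) = lambda / (2*d)
sin(theta) = 0.0582 / (2 * 0.137178) = 0.212133
theta = 12.25 deg


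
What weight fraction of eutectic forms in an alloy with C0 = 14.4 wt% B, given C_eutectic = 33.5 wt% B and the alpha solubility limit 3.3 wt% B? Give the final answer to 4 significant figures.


f_primary = (C_e - C0) / (C_e - C_alpha_max)
f_primary = (33.5 - 14.4) / (33.5 - 3.3)
f_primary = 0.63245
f_eutectic = 1 - 0.63245 = 0.3675


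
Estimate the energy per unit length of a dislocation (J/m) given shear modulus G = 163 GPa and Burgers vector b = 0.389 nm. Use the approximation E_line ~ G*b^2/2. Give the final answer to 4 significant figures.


E = G*b^2/2
b = 0.389 nm = 3.89e-10 m
G = 163 GPa = 1.63e+11 Pa
E = 0.5 * 1.63e+11 * (3.89e-10)^2
E = 1.233e-08 J/m


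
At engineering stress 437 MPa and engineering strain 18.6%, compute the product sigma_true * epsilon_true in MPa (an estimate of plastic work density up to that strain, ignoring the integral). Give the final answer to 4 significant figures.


sigma_true = sigma_eng * (1 + epsilon_eng)
sigma_true = 437 * (1 + 0.186) = 518.282 MPa
epsilon_true = ln(1 + epsilon_eng)
epsilon_true = ln(1 + 0.186) = 0.170586
sigma_true * epsilon_true = 518.282 * 0.170586 = 88.41 MPa


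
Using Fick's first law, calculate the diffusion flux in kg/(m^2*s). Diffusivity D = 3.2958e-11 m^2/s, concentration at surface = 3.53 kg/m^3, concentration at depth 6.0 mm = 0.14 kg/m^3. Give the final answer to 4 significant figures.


J = -D * (dC/dx) = D * (C1 - C2) / dx
J = 3.2958e-11 * (3.53 - 0.14) / 6e-03
J = 1.862e-08 kg/(m^2*s)


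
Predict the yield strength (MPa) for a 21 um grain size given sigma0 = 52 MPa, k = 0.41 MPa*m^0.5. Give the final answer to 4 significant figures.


sigma_y = sigma0 + k / sqrt(d)
d = 21 um = 2.1e-05 m
sigma_y = 52 + 0.41 / sqrt(2.1e-05)
sigma_y = 141.5 MPa


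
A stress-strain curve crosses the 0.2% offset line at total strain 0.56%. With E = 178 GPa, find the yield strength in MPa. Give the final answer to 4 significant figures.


Offset strain = 0.002
Elastic strain at yield = total_strain - offset = 5.6e-03 - 0.002 = 3.6e-03
sigma_y = E * elastic_strain = 178000 * 3.6e-03
sigma_y = 640.8 MPa


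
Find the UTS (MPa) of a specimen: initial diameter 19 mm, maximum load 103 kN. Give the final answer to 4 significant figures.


A0 = pi*(d/2)^2 = pi*(19/2)^2 = 283.529 mm^2
UTS = F_max / A0 = 103*1000 / 283.529
UTS = 363.3 MPa


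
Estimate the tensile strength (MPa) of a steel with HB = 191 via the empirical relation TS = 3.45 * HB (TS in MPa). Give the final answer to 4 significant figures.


TS (MPa) = 3.45 * HB
TS = 3.45 * 191
TS = 659 MPa


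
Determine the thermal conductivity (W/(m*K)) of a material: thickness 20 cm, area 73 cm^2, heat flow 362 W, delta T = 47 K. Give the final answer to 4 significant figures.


k = Q*L / (A*dT)
L = 0.2 m, A = 7.3e-03 m^2
k = 362 * 0.2 / (7.3e-03 * 47)
k = 211 W/(m*K)


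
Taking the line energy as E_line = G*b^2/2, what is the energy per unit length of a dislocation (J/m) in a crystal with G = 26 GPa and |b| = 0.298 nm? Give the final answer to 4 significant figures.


E = G*b^2/2
b = 0.298 nm = 2.98e-10 m
G = 26 GPa = 2.6e+10 Pa
E = 0.5 * 2.6e+10 * (2.98e-10)^2
E = 1.154e-09 J/m


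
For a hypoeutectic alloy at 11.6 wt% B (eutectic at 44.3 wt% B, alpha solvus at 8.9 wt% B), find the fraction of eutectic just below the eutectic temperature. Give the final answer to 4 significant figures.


f_primary = (C_e - C0) / (C_e - C_alpha_max)
f_primary = (44.3 - 11.6) / (44.3 - 8.9)
f_primary = 0.923729
f_eutectic = 1 - 0.923729 = 0.07627


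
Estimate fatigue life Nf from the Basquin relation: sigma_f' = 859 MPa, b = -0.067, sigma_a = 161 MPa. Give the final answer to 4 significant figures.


sigma_a = sigma_f' * (2*Nf)^b
2*Nf = (sigma_a / sigma_f')^(1/b)
2*Nf = (161 / 859)^(1/-0.067)
2*Nf = 7.13252e+10
Nf = 3.566e+10 cycles


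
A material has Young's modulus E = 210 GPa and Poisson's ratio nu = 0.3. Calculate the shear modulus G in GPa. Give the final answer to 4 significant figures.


G = E / (2*(1+nu))
G = 210 / (2*(1+0.3))
G = 80.77 GPa


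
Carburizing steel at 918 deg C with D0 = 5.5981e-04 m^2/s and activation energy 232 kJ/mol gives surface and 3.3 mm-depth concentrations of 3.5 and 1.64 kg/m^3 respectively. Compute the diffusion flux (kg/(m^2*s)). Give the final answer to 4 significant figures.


Step 1: D = D0 * exp(-Qd/(R*T))
T = 918 + 273.15 = 1191.15 K
D = 5.5981e-04 * exp(-232e3 / (8.314 * 1191.15)) = 3.74925e-14 m^2/s
Step 2: J = D * (C1 - C2) / dx
J = 3.74925e-14 * (3.5 - 1.64) / 3.3e-03
J = 2.113e-11 kg/(m^2*s)


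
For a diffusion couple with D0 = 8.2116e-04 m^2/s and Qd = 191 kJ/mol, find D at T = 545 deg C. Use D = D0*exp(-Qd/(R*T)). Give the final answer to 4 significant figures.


D = D0 * exp(-Qd / (R*T))
T = 818.15 K
D = 8.2116e-04 * exp(-191e3 / (8.314 * 818.15))
D = 5.244e-16 m^2/s


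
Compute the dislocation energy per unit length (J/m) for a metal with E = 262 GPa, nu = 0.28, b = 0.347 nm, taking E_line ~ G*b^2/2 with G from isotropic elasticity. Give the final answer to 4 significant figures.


Step 1: G = E / (2*(1+nu))
G = 262 / (2*(1+0.28)) = 102.344 GPa = 1.02344e+11 Pa
Step 2: E_line = G*b^2/2
b = 0.347 nm = 3.47e-10 m
E_line = 0.5 * 1.02344e+11 * (3.47e-10)^2 = 6.162e-09 J/m


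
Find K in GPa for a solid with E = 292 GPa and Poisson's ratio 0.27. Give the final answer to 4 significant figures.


K = E / (3*(1-2*nu))
K = 292 / (3*(1-2*0.27))
K = 211.6 GPa


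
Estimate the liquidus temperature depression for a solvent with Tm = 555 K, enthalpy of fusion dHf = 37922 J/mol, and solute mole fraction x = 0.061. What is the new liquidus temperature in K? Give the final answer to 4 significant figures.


dT = R*Tm^2*x / dHf
dT = 8.314 * 555^2 * 0.061 / 37922
dT = 4.11941 K
T_new = 555 - 4.11941 = 550.9 K
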